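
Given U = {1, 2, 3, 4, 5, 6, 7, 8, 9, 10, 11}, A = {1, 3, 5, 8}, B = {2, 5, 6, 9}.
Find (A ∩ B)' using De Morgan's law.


U = {1, 2, 3, 4, 5, 6, 7, 8, 9, 10, 11}
A = {1, 3, 5, 8}, B = {2, 5, 6, 9}
A ∩ B = {5}
(A ∩ B)' = U \ (A ∩ B) = {1, 2, 3, 4, 6, 7, 8, 9, 10, 11}
Verification via A' ∪ B': A' = {2, 4, 6, 7, 9, 10, 11}, B' = {1, 3, 4, 7, 8, 10, 11}
A' ∪ B' = {1, 2, 3, 4, 6, 7, 8, 9, 10, 11} ✓

{1, 2, 3, 4, 6, 7, 8, 9, 10, 11}


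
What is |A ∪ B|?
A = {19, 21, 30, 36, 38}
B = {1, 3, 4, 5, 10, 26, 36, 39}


Set A = {19, 21, 30, 36, 38}, |A| = 5
Set B = {1, 3, 4, 5, 10, 26, 36, 39}, |B| = 8
A ∩ B = {36}, |A ∩ B| = 1
|A ∪ B| = |A| + |B| - |A ∩ B| = 5 + 8 - 1 = 12

12


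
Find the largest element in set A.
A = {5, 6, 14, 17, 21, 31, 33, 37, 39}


Set A = {5, 6, 14, 17, 21, 31, 33, 37, 39}
Elements in ascending order: 5, 6, 14, 17, 21, 31, 33, 37, 39
The largest element is 39.

39


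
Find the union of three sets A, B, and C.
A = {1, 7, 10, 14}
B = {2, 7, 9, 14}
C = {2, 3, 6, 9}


Set A = {1, 7, 10, 14}
Set B = {2, 7, 9, 14}
Set C = {2, 3, 6, 9}
First, A ∪ B = {1, 2, 7, 9, 10, 14}
Then, (A ∪ B) ∪ C = {1, 2, 3, 6, 7, 9, 10, 14}

{1, 2, 3, 6, 7, 9, 10, 14}


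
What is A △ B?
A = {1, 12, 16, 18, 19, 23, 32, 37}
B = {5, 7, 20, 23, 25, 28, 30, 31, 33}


Set A = {1, 12, 16, 18, 19, 23, 32, 37}
Set B = {5, 7, 20, 23, 25, 28, 30, 31, 33}
A △ B = (A \ B) ∪ (B \ A)
Elements in A but not B: {1, 12, 16, 18, 19, 32, 37}
Elements in B but not A: {5, 7, 20, 25, 28, 30, 31, 33}
A △ B = {1, 5, 7, 12, 16, 18, 19, 20, 25, 28, 30, 31, 32, 33, 37}

{1, 5, 7, 12, 16, 18, 19, 20, 25, 28, 30, 31, 32, 33, 37}


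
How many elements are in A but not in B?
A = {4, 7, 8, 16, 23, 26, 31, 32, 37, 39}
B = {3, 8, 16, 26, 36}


Set A = {4, 7, 8, 16, 23, 26, 31, 32, 37, 39}
Set B = {3, 8, 16, 26, 36}
A \ B = {4, 7, 23, 31, 32, 37, 39}
|A \ B| = 7

7


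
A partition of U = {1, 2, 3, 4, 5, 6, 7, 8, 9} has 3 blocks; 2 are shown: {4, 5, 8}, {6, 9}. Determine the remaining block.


U = {1, 2, 3, 4, 5, 6, 7, 8, 9}
Shown blocks: {4, 5, 8}, {6, 9}
A partition's blocks are pairwise disjoint and cover U, so the missing block = U \ (union of shown blocks).
Union of shown blocks: {4, 5, 6, 8, 9}
Missing block = U \ (union) = {1, 2, 3, 7}

{1, 2, 3, 7}


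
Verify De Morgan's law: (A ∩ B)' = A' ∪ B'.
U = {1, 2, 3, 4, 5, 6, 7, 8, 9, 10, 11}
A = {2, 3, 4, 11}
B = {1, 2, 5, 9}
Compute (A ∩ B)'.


U = {1, 2, 3, 4, 5, 6, 7, 8, 9, 10, 11}
A = {2, 3, 4, 11}, B = {1, 2, 5, 9}
A ∩ B = {2}
(A ∩ B)' = U \ (A ∩ B) = {1, 3, 4, 5, 6, 7, 8, 9, 10, 11}
Verification via A' ∪ B': A' = {1, 5, 6, 7, 8, 9, 10}, B' = {3, 4, 6, 7, 8, 10, 11}
A' ∪ B' = {1, 3, 4, 5, 6, 7, 8, 9, 10, 11} ✓

{1, 3, 4, 5, 6, 7, 8, 9, 10, 11}


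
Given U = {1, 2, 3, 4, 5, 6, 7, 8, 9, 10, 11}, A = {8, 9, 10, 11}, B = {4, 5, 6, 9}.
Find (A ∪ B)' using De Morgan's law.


U = {1, 2, 3, 4, 5, 6, 7, 8, 9, 10, 11}
A = {8, 9, 10, 11}, B = {4, 5, 6, 9}
A ∪ B = {4, 5, 6, 8, 9, 10, 11}
(A ∪ B)' = U \ (A ∪ B) = {1, 2, 3, 7}
Verification via A' ∩ B': A' = {1, 2, 3, 4, 5, 6, 7}, B' = {1, 2, 3, 7, 8, 10, 11}
A' ∩ B' = {1, 2, 3, 7} ✓

{1, 2, 3, 7}


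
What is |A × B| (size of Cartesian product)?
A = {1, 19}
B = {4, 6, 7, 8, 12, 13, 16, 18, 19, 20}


Set A = {1, 19} has 2 elements.
Set B = {4, 6, 7, 8, 12, 13, 16, 18, 19, 20} has 10 elements.
|A × B| = |A| × |B| = 2 × 10 = 20

20


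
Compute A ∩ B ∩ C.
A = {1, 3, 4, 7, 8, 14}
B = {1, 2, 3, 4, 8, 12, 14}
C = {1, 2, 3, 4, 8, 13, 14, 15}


Set A = {1, 3, 4, 7, 8, 14}
Set B = {1, 2, 3, 4, 8, 12, 14}
Set C = {1, 2, 3, 4, 8, 13, 14, 15}
First, A ∩ B = {1, 3, 4, 8, 14}
Then, (A ∩ B) ∩ C = {1, 3, 4, 8, 14}

{1, 3, 4, 8, 14}


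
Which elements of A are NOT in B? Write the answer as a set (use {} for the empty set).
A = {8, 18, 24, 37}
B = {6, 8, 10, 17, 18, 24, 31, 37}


Set A = {8, 18, 24, 37}
Set B = {6, 8, 10, 17, 18, 24, 31, 37}
Check each element of A against B:
8 ∈ B, 18 ∈ B, 24 ∈ B, 37 ∈ B
Elements of A not in B: {}

{}


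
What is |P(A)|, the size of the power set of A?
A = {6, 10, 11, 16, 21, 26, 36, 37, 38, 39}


Set A = {6, 10, 11, 16, 21, 26, 36, 37, 38, 39}
|A| = 10
The power set P(A) contains all subsets of A.
|P(A)| = 2^|A| = 2^10 = 1024

1024


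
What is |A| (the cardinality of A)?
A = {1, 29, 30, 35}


Set A = {1, 29, 30, 35}
Listing elements: 1, 29, 30, 35
Counting: 4 elements
|A| = 4

4


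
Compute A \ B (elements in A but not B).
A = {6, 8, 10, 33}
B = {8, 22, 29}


Set A = {6, 8, 10, 33}
Set B = {8, 22, 29}
A \ B includes elements in A that are not in B.
Check each element of A:
6 (not in B, keep), 8 (in B, remove), 10 (not in B, keep), 33 (not in B, keep)
A \ B = {6, 10, 33}

{6, 10, 33}


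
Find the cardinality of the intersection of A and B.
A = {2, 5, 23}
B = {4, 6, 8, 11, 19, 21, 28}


Set A = {2, 5, 23}
Set B = {4, 6, 8, 11, 19, 21, 28}
A ∩ B = {}
|A ∩ B| = 0

0


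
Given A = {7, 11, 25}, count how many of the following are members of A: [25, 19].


Set A = {7, 11, 25}
Candidates: [25, 19]
Check each candidate:
25 ∈ A, 19 ∉ A
Count of candidates in A: 1

1


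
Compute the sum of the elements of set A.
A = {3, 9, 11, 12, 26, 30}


Set A = {3, 9, 11, 12, 26, 30}
Sum = 3 + 9 + 11 + 12 + 26 + 30 = 91

91


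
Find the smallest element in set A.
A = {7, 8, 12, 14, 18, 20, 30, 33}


Set A = {7, 8, 12, 14, 18, 20, 30, 33}
Elements in ascending order: 7, 8, 12, 14, 18, 20, 30, 33
The smallest element is 7.

7


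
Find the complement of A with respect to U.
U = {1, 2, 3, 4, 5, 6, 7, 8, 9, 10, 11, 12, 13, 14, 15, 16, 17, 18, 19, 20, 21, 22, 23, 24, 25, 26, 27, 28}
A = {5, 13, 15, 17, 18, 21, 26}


Universal set U = {1, 2, 3, 4, 5, 6, 7, 8, 9, 10, 11, 12, 13, 14, 15, 16, 17, 18, 19, 20, 21, 22, 23, 24, 25, 26, 27, 28}
Set A = {5, 13, 15, 17, 18, 21, 26}
A' = U \ A = elements in U but not in A
Checking each element of U:
1 (not in A, include), 2 (not in A, include), 3 (not in A, include), 4 (not in A, include), 5 (in A, exclude), 6 (not in A, include), 7 (not in A, include), 8 (not in A, include), 9 (not in A, include), 10 (not in A, include), 11 (not in A, include), 12 (not in A, include), 13 (in A, exclude), 14 (not in A, include), 15 (in A, exclude), 16 (not in A, include), 17 (in A, exclude), 18 (in A, exclude), 19 (not in A, include), 20 (not in A, include), 21 (in A, exclude), 22 (not in A, include), 23 (not in A, include), 24 (not in A, include), 25 (not in A, include), 26 (in A, exclude), 27 (not in A, include), 28 (not in A, include)
A' = {1, 2, 3, 4, 6, 7, 8, 9, 10, 11, 12, 14, 16, 19, 20, 22, 23, 24, 25, 27, 28}

{1, 2, 3, 4, 6, 7, 8, 9, 10, 11, 12, 14, 16, 19, 20, 22, 23, 24, 25, 27, 28}


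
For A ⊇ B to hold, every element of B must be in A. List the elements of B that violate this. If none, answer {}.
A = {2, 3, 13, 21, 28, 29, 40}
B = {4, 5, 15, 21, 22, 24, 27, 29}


Set A = {2, 3, 13, 21, 28, 29, 40}
Set B = {4, 5, 15, 21, 22, 24, 27, 29}
Check each element of B against A:
4 ∉ A (include), 5 ∉ A (include), 15 ∉ A (include), 21 ∈ A, 22 ∉ A (include), 24 ∉ A (include), 27 ∉ A (include), 29 ∈ A
Elements of B not in A: {4, 5, 15, 22, 24, 27}

{4, 5, 15, 22, 24, 27}


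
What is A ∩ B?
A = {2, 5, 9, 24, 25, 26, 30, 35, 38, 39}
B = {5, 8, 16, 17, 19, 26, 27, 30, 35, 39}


Set A = {2, 5, 9, 24, 25, 26, 30, 35, 38, 39}
Set B = {5, 8, 16, 17, 19, 26, 27, 30, 35, 39}
A ∩ B includes only elements in both sets.
Check each element of A against B:
2 ✗, 5 ✓, 9 ✗, 24 ✗, 25 ✗, 26 ✓, 30 ✓, 35 ✓, 38 ✗, 39 ✓
A ∩ B = {5, 26, 30, 35, 39}

{5, 26, 30, 35, 39}


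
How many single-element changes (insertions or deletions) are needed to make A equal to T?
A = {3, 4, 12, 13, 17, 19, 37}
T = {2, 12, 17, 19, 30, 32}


Set A = {3, 4, 12, 13, 17, 19, 37}
Set T = {2, 12, 17, 19, 30, 32}
Elements to remove from A (in A, not in T): {3, 4, 13, 37} → 4 removals
Elements to add to A (in T, not in A): {2, 30, 32} → 3 additions
Total edits = 4 + 3 = 7

7


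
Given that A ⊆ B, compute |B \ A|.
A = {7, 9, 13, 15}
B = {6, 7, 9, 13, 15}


Set A = {7, 9, 13, 15}, |A| = 4
Set B = {6, 7, 9, 13, 15}, |B| = 5
Since A ⊆ B: B \ A = {6}
|B| - |A| = 5 - 4 = 1

1


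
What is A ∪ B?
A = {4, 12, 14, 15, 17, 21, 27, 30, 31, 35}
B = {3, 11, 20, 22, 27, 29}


Set A = {4, 12, 14, 15, 17, 21, 27, 30, 31, 35}
Set B = {3, 11, 20, 22, 27, 29}
A ∪ B includes all elements in either set.
Elements from A: {4, 12, 14, 15, 17, 21, 27, 30, 31, 35}
Elements from B not already included: {3, 11, 20, 22, 29}
A ∪ B = {3, 4, 11, 12, 14, 15, 17, 20, 21, 22, 27, 29, 30, 31, 35}

{3, 4, 11, 12, 14, 15, 17, 20, 21, 22, 27, 29, 30, 31, 35}


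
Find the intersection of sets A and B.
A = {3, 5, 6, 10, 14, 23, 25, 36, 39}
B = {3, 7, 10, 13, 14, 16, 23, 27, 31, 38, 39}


Set A = {3, 5, 6, 10, 14, 23, 25, 36, 39}
Set B = {3, 7, 10, 13, 14, 16, 23, 27, 31, 38, 39}
A ∩ B includes only elements in both sets.
Check each element of A against B:
3 ✓, 5 ✗, 6 ✗, 10 ✓, 14 ✓, 23 ✓, 25 ✗, 36 ✗, 39 ✓
A ∩ B = {3, 10, 14, 23, 39}

{3, 10, 14, 23, 39}


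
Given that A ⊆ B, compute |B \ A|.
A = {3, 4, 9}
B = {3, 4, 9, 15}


Set A = {3, 4, 9}, |A| = 3
Set B = {3, 4, 9, 15}, |B| = 4
Since A ⊆ B: B \ A = {15}
|B| - |A| = 4 - 3 = 1

1


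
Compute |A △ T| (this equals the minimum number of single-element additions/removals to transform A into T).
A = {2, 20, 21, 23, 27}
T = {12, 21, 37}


Set A = {2, 20, 21, 23, 27}
Set T = {12, 21, 37}
Elements to remove from A (in A, not in T): {2, 20, 23, 27} → 4 removals
Elements to add to A (in T, not in A): {12, 37} → 2 additions
Total edits = 4 + 2 = 6

6


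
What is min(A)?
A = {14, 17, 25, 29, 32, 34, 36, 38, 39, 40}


Set A = {14, 17, 25, 29, 32, 34, 36, 38, 39, 40}
Elements in ascending order: 14, 17, 25, 29, 32, 34, 36, 38, 39, 40
The smallest element is 14.

14


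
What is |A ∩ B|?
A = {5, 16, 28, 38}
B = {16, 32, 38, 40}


Set A = {5, 16, 28, 38}
Set B = {16, 32, 38, 40}
A ∩ B = {16, 38}
|A ∩ B| = 2

2


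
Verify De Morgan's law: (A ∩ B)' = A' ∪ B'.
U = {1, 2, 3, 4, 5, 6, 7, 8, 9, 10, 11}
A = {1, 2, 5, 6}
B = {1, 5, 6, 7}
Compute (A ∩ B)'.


U = {1, 2, 3, 4, 5, 6, 7, 8, 9, 10, 11}
A = {1, 2, 5, 6}, B = {1, 5, 6, 7}
A ∩ B = {1, 5, 6}
(A ∩ B)' = U \ (A ∩ B) = {2, 3, 4, 7, 8, 9, 10, 11}
Verification via A' ∪ B': A' = {3, 4, 7, 8, 9, 10, 11}, B' = {2, 3, 4, 8, 9, 10, 11}
A' ∪ B' = {2, 3, 4, 7, 8, 9, 10, 11} ✓

{2, 3, 4, 7, 8, 9, 10, 11}


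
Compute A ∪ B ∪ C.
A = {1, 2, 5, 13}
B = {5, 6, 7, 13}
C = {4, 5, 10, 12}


Set A = {1, 2, 5, 13}
Set B = {5, 6, 7, 13}
Set C = {4, 5, 10, 12}
First, A ∪ B = {1, 2, 5, 6, 7, 13}
Then, (A ∪ B) ∪ C = {1, 2, 4, 5, 6, 7, 10, 12, 13}

{1, 2, 4, 5, 6, 7, 10, 12, 13}


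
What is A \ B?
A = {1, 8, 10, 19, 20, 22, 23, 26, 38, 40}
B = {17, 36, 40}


Set A = {1, 8, 10, 19, 20, 22, 23, 26, 38, 40}
Set B = {17, 36, 40}
A \ B includes elements in A that are not in B.
Check each element of A:
1 (not in B, keep), 8 (not in B, keep), 10 (not in B, keep), 19 (not in B, keep), 20 (not in B, keep), 22 (not in B, keep), 23 (not in B, keep), 26 (not in B, keep), 38 (not in B, keep), 40 (in B, remove)
A \ B = {1, 8, 10, 19, 20, 22, 23, 26, 38}

{1, 8, 10, 19, 20, 22, 23, 26, 38}


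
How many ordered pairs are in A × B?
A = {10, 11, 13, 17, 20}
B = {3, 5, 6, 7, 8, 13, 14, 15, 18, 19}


Set A = {10, 11, 13, 17, 20} has 5 elements.
Set B = {3, 5, 6, 7, 8, 13, 14, 15, 18, 19} has 10 elements.
|A × B| = |A| × |B| = 5 × 10 = 50

50


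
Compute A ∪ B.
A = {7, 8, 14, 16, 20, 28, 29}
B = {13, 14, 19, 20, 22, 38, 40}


Set A = {7, 8, 14, 16, 20, 28, 29}
Set B = {13, 14, 19, 20, 22, 38, 40}
A ∪ B includes all elements in either set.
Elements from A: {7, 8, 14, 16, 20, 28, 29}
Elements from B not already included: {13, 19, 22, 38, 40}
A ∪ B = {7, 8, 13, 14, 16, 19, 20, 22, 28, 29, 38, 40}

{7, 8, 13, 14, 16, 19, 20, 22, 28, 29, 38, 40}


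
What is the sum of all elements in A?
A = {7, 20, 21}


Set A = {7, 20, 21}
Sum = 7 + 20 + 21 = 48

48


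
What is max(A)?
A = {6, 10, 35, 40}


Set A = {6, 10, 35, 40}
Elements in ascending order: 6, 10, 35, 40
The largest element is 40.

40


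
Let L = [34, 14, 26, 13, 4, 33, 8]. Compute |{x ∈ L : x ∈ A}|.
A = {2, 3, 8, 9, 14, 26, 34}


Set A = {2, 3, 8, 9, 14, 26, 34}
Candidates: [34, 14, 26, 13, 4, 33, 8]
Check each candidate:
34 ∈ A, 14 ∈ A, 26 ∈ A, 13 ∉ A, 4 ∉ A, 33 ∉ A, 8 ∈ A
Count of candidates in A: 4

4


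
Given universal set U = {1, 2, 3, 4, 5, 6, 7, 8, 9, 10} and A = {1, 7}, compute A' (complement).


Universal set U = {1, 2, 3, 4, 5, 6, 7, 8, 9, 10}
Set A = {1, 7}
A' = U \ A = elements in U but not in A
Checking each element of U:
1 (in A, exclude), 2 (not in A, include), 3 (not in A, include), 4 (not in A, include), 5 (not in A, include), 6 (not in A, include), 7 (in A, exclude), 8 (not in A, include), 9 (not in A, include), 10 (not in A, include)
A' = {2, 3, 4, 5, 6, 8, 9, 10}

{2, 3, 4, 5, 6, 8, 9, 10}


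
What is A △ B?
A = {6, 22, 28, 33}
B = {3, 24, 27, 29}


Set A = {6, 22, 28, 33}
Set B = {3, 24, 27, 29}
A △ B = (A \ B) ∪ (B \ A)
Elements in A but not B: {6, 22, 28, 33}
Elements in B but not A: {3, 24, 27, 29}
A △ B = {3, 6, 22, 24, 27, 28, 29, 33}

{3, 6, 22, 24, 27, 28, 29, 33}


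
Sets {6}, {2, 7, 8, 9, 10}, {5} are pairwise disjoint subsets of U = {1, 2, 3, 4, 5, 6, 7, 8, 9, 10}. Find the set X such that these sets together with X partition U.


U = {1, 2, 3, 4, 5, 6, 7, 8, 9, 10}
Shown blocks: {6}, {2, 7, 8, 9, 10}, {5}
A partition's blocks are pairwise disjoint and cover U, so the missing block = U \ (union of shown blocks).
Union of shown blocks: {2, 5, 6, 7, 8, 9, 10}
Missing block = U \ (union) = {1, 3, 4}

{1, 3, 4}


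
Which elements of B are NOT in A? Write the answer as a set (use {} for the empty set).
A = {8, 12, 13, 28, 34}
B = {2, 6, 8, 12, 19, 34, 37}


Set A = {8, 12, 13, 28, 34}
Set B = {2, 6, 8, 12, 19, 34, 37}
Check each element of B against A:
2 ∉ A (include), 6 ∉ A (include), 8 ∈ A, 12 ∈ A, 19 ∉ A (include), 34 ∈ A, 37 ∉ A (include)
Elements of B not in A: {2, 6, 19, 37}

{2, 6, 19, 37}


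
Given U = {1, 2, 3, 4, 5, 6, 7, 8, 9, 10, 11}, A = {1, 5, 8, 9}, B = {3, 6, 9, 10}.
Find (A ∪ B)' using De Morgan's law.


U = {1, 2, 3, 4, 5, 6, 7, 8, 9, 10, 11}
A = {1, 5, 8, 9}, B = {3, 6, 9, 10}
A ∪ B = {1, 3, 5, 6, 8, 9, 10}
(A ∪ B)' = U \ (A ∪ B) = {2, 4, 7, 11}
Verification via A' ∩ B': A' = {2, 3, 4, 6, 7, 10, 11}, B' = {1, 2, 4, 5, 7, 8, 11}
A' ∩ B' = {2, 4, 7, 11} ✓

{2, 4, 7, 11}


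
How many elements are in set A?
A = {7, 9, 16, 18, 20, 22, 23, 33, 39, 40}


Set A = {7, 9, 16, 18, 20, 22, 23, 33, 39, 40}
Listing elements: 7, 9, 16, 18, 20, 22, 23, 33, 39, 40
Counting: 10 elements
|A| = 10

10


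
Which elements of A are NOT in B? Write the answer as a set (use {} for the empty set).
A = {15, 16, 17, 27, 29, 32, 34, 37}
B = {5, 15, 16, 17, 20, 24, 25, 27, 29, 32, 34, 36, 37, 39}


Set A = {15, 16, 17, 27, 29, 32, 34, 37}
Set B = {5, 15, 16, 17, 20, 24, 25, 27, 29, 32, 34, 36, 37, 39}
Check each element of A against B:
15 ∈ B, 16 ∈ B, 17 ∈ B, 27 ∈ B, 29 ∈ B, 32 ∈ B, 34 ∈ B, 37 ∈ B
Elements of A not in B: {}

{}


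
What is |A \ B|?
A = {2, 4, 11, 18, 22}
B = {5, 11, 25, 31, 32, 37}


Set A = {2, 4, 11, 18, 22}
Set B = {5, 11, 25, 31, 32, 37}
A \ B = {2, 4, 18, 22}
|A \ B| = 4

4


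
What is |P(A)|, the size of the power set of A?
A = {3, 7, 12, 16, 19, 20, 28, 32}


Set A = {3, 7, 12, 16, 19, 20, 28, 32}
|A| = 8
The power set P(A) contains all subsets of A.
|P(A)| = 2^|A| = 2^8 = 256

256


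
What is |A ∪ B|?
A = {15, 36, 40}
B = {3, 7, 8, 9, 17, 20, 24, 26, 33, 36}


Set A = {15, 36, 40}, |A| = 3
Set B = {3, 7, 8, 9, 17, 20, 24, 26, 33, 36}, |B| = 10
A ∩ B = {36}, |A ∩ B| = 1
|A ∪ B| = |A| + |B| - |A ∩ B| = 3 + 10 - 1 = 12

12


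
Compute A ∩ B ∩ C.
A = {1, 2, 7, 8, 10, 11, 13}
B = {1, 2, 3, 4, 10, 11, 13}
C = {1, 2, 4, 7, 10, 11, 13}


Set A = {1, 2, 7, 8, 10, 11, 13}
Set B = {1, 2, 3, 4, 10, 11, 13}
Set C = {1, 2, 4, 7, 10, 11, 13}
First, A ∩ B = {1, 2, 10, 11, 13}
Then, (A ∩ B) ∩ C = {1, 2, 10, 11, 13}

{1, 2, 10, 11, 13}


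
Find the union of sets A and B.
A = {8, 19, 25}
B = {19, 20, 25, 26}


Set A = {8, 19, 25}
Set B = {19, 20, 25, 26}
A ∪ B includes all elements in either set.
Elements from A: {8, 19, 25}
Elements from B not already included: {20, 26}
A ∪ B = {8, 19, 20, 25, 26}

{8, 19, 20, 25, 26}


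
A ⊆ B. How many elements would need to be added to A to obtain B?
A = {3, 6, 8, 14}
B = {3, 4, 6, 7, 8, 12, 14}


Set A = {3, 6, 8, 14}, |A| = 4
Set B = {3, 4, 6, 7, 8, 12, 14}, |B| = 7
Since A ⊆ B: B \ A = {4, 7, 12}
|B| - |A| = 7 - 4 = 3

3


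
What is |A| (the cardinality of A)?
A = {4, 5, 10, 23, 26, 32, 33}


Set A = {4, 5, 10, 23, 26, 32, 33}
Listing elements: 4, 5, 10, 23, 26, 32, 33
Counting: 7 elements
|A| = 7

7


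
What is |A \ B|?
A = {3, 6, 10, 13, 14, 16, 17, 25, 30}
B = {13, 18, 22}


Set A = {3, 6, 10, 13, 14, 16, 17, 25, 30}
Set B = {13, 18, 22}
A \ B = {3, 6, 10, 14, 16, 17, 25, 30}
|A \ B| = 8

8


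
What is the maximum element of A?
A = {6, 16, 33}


Set A = {6, 16, 33}
Elements in ascending order: 6, 16, 33
The largest element is 33.

33


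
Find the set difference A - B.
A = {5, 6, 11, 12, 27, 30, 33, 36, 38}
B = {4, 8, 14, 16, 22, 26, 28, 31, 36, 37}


Set A = {5, 6, 11, 12, 27, 30, 33, 36, 38}
Set B = {4, 8, 14, 16, 22, 26, 28, 31, 36, 37}
A \ B includes elements in A that are not in B.
Check each element of A:
5 (not in B, keep), 6 (not in B, keep), 11 (not in B, keep), 12 (not in B, keep), 27 (not in B, keep), 30 (not in B, keep), 33 (not in B, keep), 36 (in B, remove), 38 (not in B, keep)
A \ B = {5, 6, 11, 12, 27, 30, 33, 38}

{5, 6, 11, 12, 27, 30, 33, 38}


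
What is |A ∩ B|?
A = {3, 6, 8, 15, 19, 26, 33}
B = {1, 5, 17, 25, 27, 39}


Set A = {3, 6, 8, 15, 19, 26, 33}
Set B = {1, 5, 17, 25, 27, 39}
A ∩ B = {}
|A ∩ B| = 0

0


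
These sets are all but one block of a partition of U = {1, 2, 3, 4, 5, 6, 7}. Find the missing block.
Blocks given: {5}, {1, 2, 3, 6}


U = {1, 2, 3, 4, 5, 6, 7}
Shown blocks: {5}, {1, 2, 3, 6}
A partition's blocks are pairwise disjoint and cover U, so the missing block = U \ (union of shown blocks).
Union of shown blocks: {1, 2, 3, 5, 6}
Missing block = U \ (union) = {4, 7}

{4, 7}


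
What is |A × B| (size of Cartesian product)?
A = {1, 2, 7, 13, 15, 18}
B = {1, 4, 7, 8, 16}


Set A = {1, 2, 7, 13, 15, 18} has 6 elements.
Set B = {1, 4, 7, 8, 16} has 5 elements.
|A × B| = |A| × |B| = 6 × 5 = 30

30


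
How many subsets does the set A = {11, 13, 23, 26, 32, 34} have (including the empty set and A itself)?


Set A = {11, 13, 23, 26, 32, 34}
|A| = 6
The power set P(A) contains all subsets of A.
|P(A)| = 2^|A| = 2^6 = 64

64


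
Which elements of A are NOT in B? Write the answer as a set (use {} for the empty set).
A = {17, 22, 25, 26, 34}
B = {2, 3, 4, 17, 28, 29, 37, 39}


Set A = {17, 22, 25, 26, 34}
Set B = {2, 3, 4, 17, 28, 29, 37, 39}
Check each element of A against B:
17 ∈ B, 22 ∉ B (include), 25 ∉ B (include), 26 ∉ B (include), 34 ∉ B (include)
Elements of A not in B: {22, 25, 26, 34}

{22, 25, 26, 34}


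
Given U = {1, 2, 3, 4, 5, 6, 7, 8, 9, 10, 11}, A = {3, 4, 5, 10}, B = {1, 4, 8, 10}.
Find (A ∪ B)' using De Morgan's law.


U = {1, 2, 3, 4, 5, 6, 7, 8, 9, 10, 11}
A = {3, 4, 5, 10}, B = {1, 4, 8, 10}
A ∪ B = {1, 3, 4, 5, 8, 10}
(A ∪ B)' = U \ (A ∪ B) = {2, 6, 7, 9, 11}
Verification via A' ∩ B': A' = {1, 2, 6, 7, 8, 9, 11}, B' = {2, 3, 5, 6, 7, 9, 11}
A' ∩ B' = {2, 6, 7, 9, 11} ✓

{2, 6, 7, 9, 11}


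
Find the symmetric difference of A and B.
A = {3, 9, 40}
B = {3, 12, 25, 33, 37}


Set A = {3, 9, 40}
Set B = {3, 12, 25, 33, 37}
A △ B = (A \ B) ∪ (B \ A)
Elements in A but not B: {9, 40}
Elements in B but not A: {12, 25, 33, 37}
A △ B = {9, 12, 25, 33, 37, 40}

{9, 12, 25, 33, 37, 40}


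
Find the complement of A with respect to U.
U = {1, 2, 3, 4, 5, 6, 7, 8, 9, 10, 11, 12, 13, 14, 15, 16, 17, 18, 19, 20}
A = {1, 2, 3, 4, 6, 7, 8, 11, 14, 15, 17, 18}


Universal set U = {1, 2, 3, 4, 5, 6, 7, 8, 9, 10, 11, 12, 13, 14, 15, 16, 17, 18, 19, 20}
Set A = {1, 2, 3, 4, 6, 7, 8, 11, 14, 15, 17, 18}
A' = U \ A = elements in U but not in A
Checking each element of U:
1 (in A, exclude), 2 (in A, exclude), 3 (in A, exclude), 4 (in A, exclude), 5 (not in A, include), 6 (in A, exclude), 7 (in A, exclude), 8 (in A, exclude), 9 (not in A, include), 10 (not in A, include), 11 (in A, exclude), 12 (not in A, include), 13 (not in A, include), 14 (in A, exclude), 15 (in A, exclude), 16 (not in A, include), 17 (in A, exclude), 18 (in A, exclude), 19 (not in A, include), 20 (not in A, include)
A' = {5, 9, 10, 12, 13, 16, 19, 20}

{5, 9, 10, 12, 13, 16, 19, 20}


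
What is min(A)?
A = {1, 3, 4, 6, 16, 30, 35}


Set A = {1, 3, 4, 6, 16, 30, 35}
Elements in ascending order: 1, 3, 4, 6, 16, 30, 35
The smallest element is 1.

1


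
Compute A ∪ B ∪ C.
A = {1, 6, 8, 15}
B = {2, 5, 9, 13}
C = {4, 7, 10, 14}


Set A = {1, 6, 8, 15}
Set B = {2, 5, 9, 13}
Set C = {4, 7, 10, 14}
First, A ∪ B = {1, 2, 5, 6, 8, 9, 13, 15}
Then, (A ∪ B) ∪ C = {1, 2, 4, 5, 6, 7, 8, 9, 10, 13, 14, 15}

{1, 2, 4, 5, 6, 7, 8, 9, 10, 13, 14, 15}


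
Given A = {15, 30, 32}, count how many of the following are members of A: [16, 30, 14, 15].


Set A = {15, 30, 32}
Candidates: [16, 30, 14, 15]
Check each candidate:
16 ∉ A, 30 ∈ A, 14 ∉ A, 15 ∈ A
Count of candidates in A: 2

2


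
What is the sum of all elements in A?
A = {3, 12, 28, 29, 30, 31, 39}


Set A = {3, 12, 28, 29, 30, 31, 39}
Sum = 3 + 12 + 28 + 29 + 30 + 31 + 39 = 172

172


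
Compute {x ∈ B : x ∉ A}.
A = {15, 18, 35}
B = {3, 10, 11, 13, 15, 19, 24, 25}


Set A = {15, 18, 35}
Set B = {3, 10, 11, 13, 15, 19, 24, 25}
Check each element of B against A:
3 ∉ A (include), 10 ∉ A (include), 11 ∉ A (include), 13 ∉ A (include), 15 ∈ A, 19 ∉ A (include), 24 ∉ A (include), 25 ∉ A (include)
Elements of B not in A: {3, 10, 11, 13, 19, 24, 25}

{3, 10, 11, 13, 19, 24, 25}


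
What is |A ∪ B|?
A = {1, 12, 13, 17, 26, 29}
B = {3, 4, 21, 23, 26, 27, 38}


Set A = {1, 12, 13, 17, 26, 29}, |A| = 6
Set B = {3, 4, 21, 23, 26, 27, 38}, |B| = 7
A ∩ B = {26}, |A ∩ B| = 1
|A ∪ B| = |A| + |B| - |A ∩ B| = 6 + 7 - 1 = 12

12


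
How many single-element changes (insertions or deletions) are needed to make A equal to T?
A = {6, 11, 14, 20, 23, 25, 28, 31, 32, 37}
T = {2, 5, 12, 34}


Set A = {6, 11, 14, 20, 23, 25, 28, 31, 32, 37}
Set T = {2, 5, 12, 34}
Elements to remove from A (in A, not in T): {6, 11, 14, 20, 23, 25, 28, 31, 32, 37} → 10 removals
Elements to add to A (in T, not in A): {2, 5, 12, 34} → 4 additions
Total edits = 10 + 4 = 14

14


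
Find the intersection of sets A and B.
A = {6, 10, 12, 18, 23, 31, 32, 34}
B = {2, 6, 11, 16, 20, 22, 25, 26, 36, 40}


Set A = {6, 10, 12, 18, 23, 31, 32, 34}
Set B = {2, 6, 11, 16, 20, 22, 25, 26, 36, 40}
A ∩ B includes only elements in both sets.
Check each element of A against B:
6 ✓, 10 ✗, 12 ✗, 18 ✗, 23 ✗, 31 ✗, 32 ✗, 34 ✗
A ∩ B = {6}

{6}


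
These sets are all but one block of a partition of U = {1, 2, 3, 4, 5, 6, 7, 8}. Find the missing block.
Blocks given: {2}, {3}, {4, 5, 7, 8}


U = {1, 2, 3, 4, 5, 6, 7, 8}
Shown blocks: {2}, {3}, {4, 5, 7, 8}
A partition's blocks are pairwise disjoint and cover U, so the missing block = U \ (union of shown blocks).
Union of shown blocks: {2, 3, 4, 5, 7, 8}
Missing block = U \ (union) = {1, 6}

{1, 6}


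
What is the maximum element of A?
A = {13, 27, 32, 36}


Set A = {13, 27, 32, 36}
Elements in ascending order: 13, 27, 32, 36
The largest element is 36.

36


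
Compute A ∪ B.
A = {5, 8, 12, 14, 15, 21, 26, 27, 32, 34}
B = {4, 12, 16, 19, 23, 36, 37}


Set A = {5, 8, 12, 14, 15, 21, 26, 27, 32, 34}
Set B = {4, 12, 16, 19, 23, 36, 37}
A ∪ B includes all elements in either set.
Elements from A: {5, 8, 12, 14, 15, 21, 26, 27, 32, 34}
Elements from B not already included: {4, 16, 19, 23, 36, 37}
A ∪ B = {4, 5, 8, 12, 14, 15, 16, 19, 21, 23, 26, 27, 32, 34, 36, 37}

{4, 5, 8, 12, 14, 15, 16, 19, 21, 23, 26, 27, 32, 34, 36, 37}


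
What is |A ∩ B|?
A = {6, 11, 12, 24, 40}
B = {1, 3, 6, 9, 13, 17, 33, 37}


Set A = {6, 11, 12, 24, 40}
Set B = {1, 3, 6, 9, 13, 17, 33, 37}
A ∩ B = {6}
|A ∩ B| = 1

1


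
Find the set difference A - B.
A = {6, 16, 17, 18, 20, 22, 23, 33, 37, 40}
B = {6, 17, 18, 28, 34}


Set A = {6, 16, 17, 18, 20, 22, 23, 33, 37, 40}
Set B = {6, 17, 18, 28, 34}
A \ B includes elements in A that are not in B.
Check each element of A:
6 (in B, remove), 16 (not in B, keep), 17 (in B, remove), 18 (in B, remove), 20 (not in B, keep), 22 (not in B, keep), 23 (not in B, keep), 33 (not in B, keep), 37 (not in B, keep), 40 (not in B, keep)
A \ B = {16, 20, 22, 23, 33, 37, 40}

{16, 20, 22, 23, 33, 37, 40}


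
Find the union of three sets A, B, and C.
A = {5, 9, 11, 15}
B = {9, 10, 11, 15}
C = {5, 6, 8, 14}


Set A = {5, 9, 11, 15}
Set B = {9, 10, 11, 15}
Set C = {5, 6, 8, 14}
First, A ∪ B = {5, 9, 10, 11, 15}
Then, (A ∪ B) ∪ C = {5, 6, 8, 9, 10, 11, 14, 15}

{5, 6, 8, 9, 10, 11, 14, 15}


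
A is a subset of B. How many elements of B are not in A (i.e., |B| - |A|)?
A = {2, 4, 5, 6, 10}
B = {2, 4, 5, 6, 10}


Set A = {2, 4, 5, 6, 10}, |A| = 5
Set B = {2, 4, 5, 6, 10}, |B| = 5
Since A ⊆ B: B \ A = {}
|B| - |A| = 5 - 5 = 0

0


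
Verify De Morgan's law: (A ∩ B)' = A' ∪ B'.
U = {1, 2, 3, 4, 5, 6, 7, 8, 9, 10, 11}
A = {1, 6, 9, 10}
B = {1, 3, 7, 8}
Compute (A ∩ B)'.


U = {1, 2, 3, 4, 5, 6, 7, 8, 9, 10, 11}
A = {1, 6, 9, 10}, B = {1, 3, 7, 8}
A ∩ B = {1}
(A ∩ B)' = U \ (A ∩ B) = {2, 3, 4, 5, 6, 7, 8, 9, 10, 11}
Verification via A' ∪ B': A' = {2, 3, 4, 5, 7, 8, 11}, B' = {2, 4, 5, 6, 9, 10, 11}
A' ∪ B' = {2, 3, 4, 5, 6, 7, 8, 9, 10, 11} ✓

{2, 3, 4, 5, 6, 7, 8, 9, 10, 11}


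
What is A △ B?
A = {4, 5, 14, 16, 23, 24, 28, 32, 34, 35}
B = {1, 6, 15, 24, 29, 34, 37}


Set A = {4, 5, 14, 16, 23, 24, 28, 32, 34, 35}
Set B = {1, 6, 15, 24, 29, 34, 37}
A △ B = (A \ B) ∪ (B \ A)
Elements in A but not B: {4, 5, 14, 16, 23, 28, 32, 35}
Elements in B but not A: {1, 6, 15, 29, 37}
A △ B = {1, 4, 5, 6, 14, 15, 16, 23, 28, 29, 32, 35, 37}

{1, 4, 5, 6, 14, 15, 16, 23, 28, 29, 32, 35, 37}


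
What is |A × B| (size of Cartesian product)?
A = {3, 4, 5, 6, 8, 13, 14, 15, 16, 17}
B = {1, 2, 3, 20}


Set A = {3, 4, 5, 6, 8, 13, 14, 15, 16, 17} has 10 elements.
Set B = {1, 2, 3, 20} has 4 elements.
|A × B| = |A| × |B| = 10 × 4 = 40

40


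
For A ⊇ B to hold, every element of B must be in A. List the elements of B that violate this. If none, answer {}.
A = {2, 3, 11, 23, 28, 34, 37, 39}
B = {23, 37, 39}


Set A = {2, 3, 11, 23, 28, 34, 37, 39}
Set B = {23, 37, 39}
Check each element of B against A:
23 ∈ A, 37 ∈ A, 39 ∈ A
Elements of B not in A: {}

{}


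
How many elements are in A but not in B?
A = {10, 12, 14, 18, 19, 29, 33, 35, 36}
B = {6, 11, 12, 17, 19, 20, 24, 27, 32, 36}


Set A = {10, 12, 14, 18, 19, 29, 33, 35, 36}
Set B = {6, 11, 12, 17, 19, 20, 24, 27, 32, 36}
A \ B = {10, 14, 18, 29, 33, 35}
|A \ B| = 6

6


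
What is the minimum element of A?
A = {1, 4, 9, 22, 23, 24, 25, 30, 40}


Set A = {1, 4, 9, 22, 23, 24, 25, 30, 40}
Elements in ascending order: 1, 4, 9, 22, 23, 24, 25, 30, 40
The smallest element is 1.

1


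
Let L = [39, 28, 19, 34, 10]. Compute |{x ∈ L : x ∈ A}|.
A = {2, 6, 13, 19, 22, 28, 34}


Set A = {2, 6, 13, 19, 22, 28, 34}
Candidates: [39, 28, 19, 34, 10]
Check each candidate:
39 ∉ A, 28 ∈ A, 19 ∈ A, 34 ∈ A, 10 ∉ A
Count of candidates in A: 3

3


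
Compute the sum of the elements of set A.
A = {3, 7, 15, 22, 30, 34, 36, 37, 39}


Set A = {3, 7, 15, 22, 30, 34, 36, 37, 39}
Sum = 3 + 7 + 15 + 22 + 30 + 34 + 36 + 37 + 39 = 223

223


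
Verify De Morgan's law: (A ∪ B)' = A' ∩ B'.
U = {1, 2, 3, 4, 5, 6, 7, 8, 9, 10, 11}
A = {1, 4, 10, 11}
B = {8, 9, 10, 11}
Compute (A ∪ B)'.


U = {1, 2, 3, 4, 5, 6, 7, 8, 9, 10, 11}
A = {1, 4, 10, 11}, B = {8, 9, 10, 11}
A ∪ B = {1, 4, 8, 9, 10, 11}
(A ∪ B)' = U \ (A ∪ B) = {2, 3, 5, 6, 7}
Verification via A' ∩ B': A' = {2, 3, 5, 6, 7, 8, 9}, B' = {1, 2, 3, 4, 5, 6, 7}
A' ∩ B' = {2, 3, 5, 6, 7} ✓

{2, 3, 5, 6, 7}


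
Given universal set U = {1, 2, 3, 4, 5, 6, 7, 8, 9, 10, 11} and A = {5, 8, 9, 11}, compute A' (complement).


Universal set U = {1, 2, 3, 4, 5, 6, 7, 8, 9, 10, 11}
Set A = {5, 8, 9, 11}
A' = U \ A = elements in U but not in A
Checking each element of U:
1 (not in A, include), 2 (not in A, include), 3 (not in A, include), 4 (not in A, include), 5 (in A, exclude), 6 (not in A, include), 7 (not in A, include), 8 (in A, exclude), 9 (in A, exclude), 10 (not in A, include), 11 (in A, exclude)
A' = {1, 2, 3, 4, 6, 7, 10}

{1, 2, 3, 4, 6, 7, 10}


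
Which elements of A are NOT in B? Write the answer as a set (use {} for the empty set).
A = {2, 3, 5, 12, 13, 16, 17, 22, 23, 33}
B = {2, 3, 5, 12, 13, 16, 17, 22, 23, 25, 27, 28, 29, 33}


Set A = {2, 3, 5, 12, 13, 16, 17, 22, 23, 33}
Set B = {2, 3, 5, 12, 13, 16, 17, 22, 23, 25, 27, 28, 29, 33}
Check each element of A against B:
2 ∈ B, 3 ∈ B, 5 ∈ B, 12 ∈ B, 13 ∈ B, 16 ∈ B, 17 ∈ B, 22 ∈ B, 23 ∈ B, 33 ∈ B
Elements of A not in B: {}

{}


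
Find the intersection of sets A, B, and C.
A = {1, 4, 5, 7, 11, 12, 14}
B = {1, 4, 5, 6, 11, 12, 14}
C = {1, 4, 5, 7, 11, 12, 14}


Set A = {1, 4, 5, 7, 11, 12, 14}
Set B = {1, 4, 5, 6, 11, 12, 14}
Set C = {1, 4, 5, 7, 11, 12, 14}
First, A ∩ B = {1, 4, 5, 11, 12, 14}
Then, (A ∩ B) ∩ C = {1, 4, 5, 11, 12, 14}

{1, 4, 5, 11, 12, 14}


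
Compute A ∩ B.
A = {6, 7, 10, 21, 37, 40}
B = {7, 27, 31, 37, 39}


Set A = {6, 7, 10, 21, 37, 40}
Set B = {7, 27, 31, 37, 39}
A ∩ B includes only elements in both sets.
Check each element of A against B:
6 ✗, 7 ✓, 10 ✗, 21 ✗, 37 ✓, 40 ✗
A ∩ B = {7, 37}

{7, 37}


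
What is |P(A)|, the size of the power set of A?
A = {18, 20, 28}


Set A = {18, 20, 28}
|A| = 3
The power set P(A) contains all subsets of A.
|P(A)| = 2^|A| = 2^3 = 8

8


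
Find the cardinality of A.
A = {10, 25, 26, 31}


Set A = {10, 25, 26, 31}
Listing elements: 10, 25, 26, 31
Counting: 4 elements
|A| = 4

4


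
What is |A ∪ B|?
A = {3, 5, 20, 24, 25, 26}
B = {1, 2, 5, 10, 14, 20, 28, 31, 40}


Set A = {3, 5, 20, 24, 25, 26}, |A| = 6
Set B = {1, 2, 5, 10, 14, 20, 28, 31, 40}, |B| = 9
A ∩ B = {5, 20}, |A ∩ B| = 2
|A ∪ B| = |A| + |B| - |A ∩ B| = 6 + 9 - 2 = 13

13


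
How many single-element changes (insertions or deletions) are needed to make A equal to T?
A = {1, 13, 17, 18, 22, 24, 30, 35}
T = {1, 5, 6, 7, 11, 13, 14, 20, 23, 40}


Set A = {1, 13, 17, 18, 22, 24, 30, 35}
Set T = {1, 5, 6, 7, 11, 13, 14, 20, 23, 40}
Elements to remove from A (in A, not in T): {17, 18, 22, 24, 30, 35} → 6 removals
Elements to add to A (in T, not in A): {5, 6, 7, 11, 14, 20, 23, 40} → 8 additions
Total edits = 6 + 8 = 14

14


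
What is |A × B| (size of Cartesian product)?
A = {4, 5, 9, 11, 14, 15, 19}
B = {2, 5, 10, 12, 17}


Set A = {4, 5, 9, 11, 14, 15, 19} has 7 elements.
Set B = {2, 5, 10, 12, 17} has 5 elements.
|A × B| = |A| × |B| = 7 × 5 = 35

35


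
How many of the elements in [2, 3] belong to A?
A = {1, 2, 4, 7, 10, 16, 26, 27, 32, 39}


Set A = {1, 2, 4, 7, 10, 16, 26, 27, 32, 39}
Candidates: [2, 3]
Check each candidate:
2 ∈ A, 3 ∉ A
Count of candidates in A: 1

1


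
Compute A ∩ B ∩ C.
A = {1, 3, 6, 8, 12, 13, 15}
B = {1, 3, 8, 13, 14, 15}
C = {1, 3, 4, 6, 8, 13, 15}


Set A = {1, 3, 6, 8, 12, 13, 15}
Set B = {1, 3, 8, 13, 14, 15}
Set C = {1, 3, 4, 6, 8, 13, 15}
First, A ∩ B = {1, 3, 8, 13, 15}
Then, (A ∩ B) ∩ C = {1, 3, 8, 13, 15}

{1, 3, 8, 13, 15}


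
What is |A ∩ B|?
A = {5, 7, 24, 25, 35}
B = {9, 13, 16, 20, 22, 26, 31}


Set A = {5, 7, 24, 25, 35}
Set B = {9, 13, 16, 20, 22, 26, 31}
A ∩ B = {}
|A ∩ B| = 0

0


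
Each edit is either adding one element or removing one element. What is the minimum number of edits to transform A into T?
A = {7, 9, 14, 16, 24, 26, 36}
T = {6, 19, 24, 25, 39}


Set A = {7, 9, 14, 16, 24, 26, 36}
Set T = {6, 19, 24, 25, 39}
Elements to remove from A (in A, not in T): {7, 9, 14, 16, 26, 36} → 6 removals
Elements to add to A (in T, not in A): {6, 19, 25, 39} → 4 additions
Total edits = 6 + 4 = 10

10


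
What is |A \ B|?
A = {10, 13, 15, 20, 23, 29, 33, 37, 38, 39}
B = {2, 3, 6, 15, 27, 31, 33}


Set A = {10, 13, 15, 20, 23, 29, 33, 37, 38, 39}
Set B = {2, 3, 6, 15, 27, 31, 33}
A \ B = {10, 13, 20, 23, 29, 37, 38, 39}
|A \ B| = 8

8


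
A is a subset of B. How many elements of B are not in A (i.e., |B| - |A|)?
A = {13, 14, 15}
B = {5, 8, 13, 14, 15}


Set A = {13, 14, 15}, |A| = 3
Set B = {5, 8, 13, 14, 15}, |B| = 5
Since A ⊆ B: B \ A = {5, 8}
|B| - |A| = 5 - 3 = 2

2


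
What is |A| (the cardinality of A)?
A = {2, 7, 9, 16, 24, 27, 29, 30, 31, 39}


Set A = {2, 7, 9, 16, 24, 27, 29, 30, 31, 39}
Listing elements: 2, 7, 9, 16, 24, 27, 29, 30, 31, 39
Counting: 10 elements
|A| = 10

10


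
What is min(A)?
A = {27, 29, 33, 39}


Set A = {27, 29, 33, 39}
Elements in ascending order: 27, 29, 33, 39
The smallest element is 27.

27


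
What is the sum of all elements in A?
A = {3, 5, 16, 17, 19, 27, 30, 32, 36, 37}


Set A = {3, 5, 16, 17, 19, 27, 30, 32, 36, 37}
Sum = 3 + 5 + 16 + 17 + 19 + 27 + 30 + 32 + 36 + 37 = 222

222


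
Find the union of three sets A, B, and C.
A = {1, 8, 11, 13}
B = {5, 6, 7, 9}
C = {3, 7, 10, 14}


Set A = {1, 8, 11, 13}
Set B = {5, 6, 7, 9}
Set C = {3, 7, 10, 14}
First, A ∪ B = {1, 5, 6, 7, 8, 9, 11, 13}
Then, (A ∪ B) ∪ C = {1, 3, 5, 6, 7, 8, 9, 10, 11, 13, 14}

{1, 3, 5, 6, 7, 8, 9, 10, 11, 13, 14}


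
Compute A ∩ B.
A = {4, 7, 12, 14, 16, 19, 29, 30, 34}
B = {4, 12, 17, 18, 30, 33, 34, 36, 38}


Set A = {4, 7, 12, 14, 16, 19, 29, 30, 34}
Set B = {4, 12, 17, 18, 30, 33, 34, 36, 38}
A ∩ B includes only elements in both sets.
Check each element of A against B:
4 ✓, 7 ✗, 12 ✓, 14 ✗, 16 ✗, 19 ✗, 29 ✗, 30 ✓, 34 ✓
A ∩ B = {4, 12, 30, 34}

{4, 12, 30, 34}


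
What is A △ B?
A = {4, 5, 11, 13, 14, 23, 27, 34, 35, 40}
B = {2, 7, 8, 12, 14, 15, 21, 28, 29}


Set A = {4, 5, 11, 13, 14, 23, 27, 34, 35, 40}
Set B = {2, 7, 8, 12, 14, 15, 21, 28, 29}
A △ B = (A \ B) ∪ (B \ A)
Elements in A but not B: {4, 5, 11, 13, 23, 27, 34, 35, 40}
Elements in B but not A: {2, 7, 8, 12, 15, 21, 28, 29}
A △ B = {2, 4, 5, 7, 8, 11, 12, 13, 15, 21, 23, 27, 28, 29, 34, 35, 40}

{2, 4, 5, 7, 8, 11, 12, 13, 15, 21, 23, 27, 28, 29, 34, 35, 40}


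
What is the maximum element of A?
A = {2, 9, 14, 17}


Set A = {2, 9, 14, 17}
Elements in ascending order: 2, 9, 14, 17
The largest element is 17.

17


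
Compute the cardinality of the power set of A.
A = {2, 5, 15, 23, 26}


Set A = {2, 5, 15, 23, 26}
|A| = 5
The power set P(A) contains all subsets of A.
|P(A)| = 2^|A| = 2^5 = 32

32


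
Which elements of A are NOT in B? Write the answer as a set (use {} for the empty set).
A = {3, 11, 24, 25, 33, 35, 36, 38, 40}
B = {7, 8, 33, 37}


Set A = {3, 11, 24, 25, 33, 35, 36, 38, 40}
Set B = {7, 8, 33, 37}
Check each element of A against B:
3 ∉ B (include), 11 ∉ B (include), 24 ∉ B (include), 25 ∉ B (include), 33 ∈ B, 35 ∉ B (include), 36 ∉ B (include), 38 ∉ B (include), 40 ∉ B (include)
Elements of A not in B: {3, 11, 24, 25, 35, 36, 38, 40}

{3, 11, 24, 25, 35, 36, 38, 40}


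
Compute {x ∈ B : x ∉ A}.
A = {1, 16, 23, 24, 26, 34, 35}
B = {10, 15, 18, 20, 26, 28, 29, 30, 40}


Set A = {1, 16, 23, 24, 26, 34, 35}
Set B = {10, 15, 18, 20, 26, 28, 29, 30, 40}
Check each element of B against A:
10 ∉ A (include), 15 ∉ A (include), 18 ∉ A (include), 20 ∉ A (include), 26 ∈ A, 28 ∉ A (include), 29 ∉ A (include), 30 ∉ A (include), 40 ∉ A (include)
Elements of B not in A: {10, 15, 18, 20, 28, 29, 30, 40}

{10, 15, 18, 20, 28, 29, 30, 40}


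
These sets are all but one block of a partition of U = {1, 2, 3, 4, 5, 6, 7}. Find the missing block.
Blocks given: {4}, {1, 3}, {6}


U = {1, 2, 3, 4, 5, 6, 7}
Shown blocks: {4}, {1, 3}, {6}
A partition's blocks are pairwise disjoint and cover U, so the missing block = U \ (union of shown blocks).
Union of shown blocks: {1, 3, 4, 6}
Missing block = U \ (union) = {2, 5, 7}

{2, 5, 7}


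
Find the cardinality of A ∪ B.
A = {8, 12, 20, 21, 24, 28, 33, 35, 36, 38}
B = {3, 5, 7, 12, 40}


Set A = {8, 12, 20, 21, 24, 28, 33, 35, 36, 38}, |A| = 10
Set B = {3, 5, 7, 12, 40}, |B| = 5
A ∩ B = {12}, |A ∩ B| = 1
|A ∪ B| = |A| + |B| - |A ∩ B| = 10 + 5 - 1 = 14

14


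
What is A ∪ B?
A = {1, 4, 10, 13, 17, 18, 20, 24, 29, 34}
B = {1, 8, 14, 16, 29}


Set A = {1, 4, 10, 13, 17, 18, 20, 24, 29, 34}
Set B = {1, 8, 14, 16, 29}
A ∪ B includes all elements in either set.
Elements from A: {1, 4, 10, 13, 17, 18, 20, 24, 29, 34}
Elements from B not already included: {8, 14, 16}
A ∪ B = {1, 4, 8, 10, 13, 14, 16, 17, 18, 20, 24, 29, 34}

{1, 4, 8, 10, 13, 14, 16, 17, 18, 20, 24, 29, 34}


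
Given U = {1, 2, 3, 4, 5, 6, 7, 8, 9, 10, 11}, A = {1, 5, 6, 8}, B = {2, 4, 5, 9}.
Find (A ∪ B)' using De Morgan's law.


U = {1, 2, 3, 4, 5, 6, 7, 8, 9, 10, 11}
A = {1, 5, 6, 8}, B = {2, 4, 5, 9}
A ∪ B = {1, 2, 4, 5, 6, 8, 9}
(A ∪ B)' = U \ (A ∪ B) = {3, 7, 10, 11}
Verification via A' ∩ B': A' = {2, 3, 4, 7, 9, 10, 11}, B' = {1, 3, 6, 7, 8, 10, 11}
A' ∩ B' = {3, 7, 10, 11} ✓

{3, 7, 10, 11}


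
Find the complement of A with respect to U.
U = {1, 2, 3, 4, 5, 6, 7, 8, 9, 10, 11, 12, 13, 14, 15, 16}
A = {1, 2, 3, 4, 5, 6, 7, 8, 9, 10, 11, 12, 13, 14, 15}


Universal set U = {1, 2, 3, 4, 5, 6, 7, 8, 9, 10, 11, 12, 13, 14, 15, 16}
Set A = {1, 2, 3, 4, 5, 6, 7, 8, 9, 10, 11, 12, 13, 14, 15}
A' = U \ A = elements in U but not in A
Checking each element of U:
1 (in A, exclude), 2 (in A, exclude), 3 (in A, exclude), 4 (in A, exclude), 5 (in A, exclude), 6 (in A, exclude), 7 (in A, exclude), 8 (in A, exclude), 9 (in A, exclude), 10 (in A, exclude), 11 (in A, exclude), 12 (in A, exclude), 13 (in A, exclude), 14 (in A, exclude), 15 (in A, exclude), 16 (not in A, include)
A' = {16}

{16}


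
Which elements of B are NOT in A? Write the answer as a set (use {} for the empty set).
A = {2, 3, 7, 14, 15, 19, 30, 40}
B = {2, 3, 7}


Set A = {2, 3, 7, 14, 15, 19, 30, 40}
Set B = {2, 3, 7}
Check each element of B against A:
2 ∈ A, 3 ∈ A, 7 ∈ A
Elements of B not in A: {}

{}


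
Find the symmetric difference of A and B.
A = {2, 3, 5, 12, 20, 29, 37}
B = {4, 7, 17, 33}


Set A = {2, 3, 5, 12, 20, 29, 37}
Set B = {4, 7, 17, 33}
A △ B = (A \ B) ∪ (B \ A)
Elements in A but not B: {2, 3, 5, 12, 20, 29, 37}
Elements in B but not A: {4, 7, 17, 33}
A △ B = {2, 3, 4, 5, 7, 12, 17, 20, 29, 33, 37}

{2, 3, 4, 5, 7, 12, 17, 20, 29, 33, 37}


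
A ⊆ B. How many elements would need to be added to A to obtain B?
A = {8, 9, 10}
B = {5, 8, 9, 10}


Set A = {8, 9, 10}, |A| = 3
Set B = {5, 8, 9, 10}, |B| = 4
Since A ⊆ B: B \ A = {5}
|B| - |A| = 4 - 3 = 1

1


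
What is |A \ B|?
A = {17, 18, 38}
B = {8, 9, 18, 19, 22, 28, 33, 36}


Set A = {17, 18, 38}
Set B = {8, 9, 18, 19, 22, 28, 33, 36}
A \ B = {17, 38}
|A \ B| = 2

2


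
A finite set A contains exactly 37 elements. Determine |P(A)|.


The set has 37 elements.
The power set contains all possible subsets.
|P(A)| = 2^|A| = 2^37 = 137438953472

137438953472
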